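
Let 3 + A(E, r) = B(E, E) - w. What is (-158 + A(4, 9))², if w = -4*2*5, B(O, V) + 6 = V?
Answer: 15129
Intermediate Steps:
B(O, V) = -6 + V
w = -40 (w = -8*5 = -40)
A(E, r) = 31 + E (A(E, r) = -3 + ((-6 + E) - 1*(-40)) = -3 + ((-6 + E) + 40) = -3 + (34 + E) = 31 + E)
(-158 + A(4, 9))² = (-158 + (31 + 4))² = (-158 + 35)² = (-123)² = 15129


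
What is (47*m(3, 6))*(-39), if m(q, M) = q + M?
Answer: -16497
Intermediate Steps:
m(q, M) = M + q
(47*m(3, 6))*(-39) = (47*(6 + 3))*(-39) = (47*9)*(-39) = 423*(-39) = -16497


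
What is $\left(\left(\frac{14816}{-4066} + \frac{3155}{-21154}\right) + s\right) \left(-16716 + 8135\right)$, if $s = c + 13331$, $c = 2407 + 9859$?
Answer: $- \frac{9444793991258067}{43006082} \approx -2.1962 \cdot 10^{8}$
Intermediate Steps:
$c = 12266$
$s = 25597$ ($s = 12266 + 13331 = 25597$)
$\left(\left(\frac{14816}{-4066} + \frac{3155}{-21154}\right) + s\right) \left(-16716 + 8135\right) = \left(\left(\frac{14816}{-4066} + \frac{3155}{-21154}\right) + 25597\right) \left(-16716 + 8135\right) = \left(\left(14816 \left(- \frac{1}{4066}\right) + 3155 \left(- \frac{1}{21154}\right)\right) + 25597\right) \left(-8581\right) = \left(\left(- \frac{7408}{2033} - \frac{3155}{21154}\right) + 25597\right) \left(-8581\right) = \left(- \frac{163122947}{43006082} + 25597\right) \left(-8581\right) = \frac{1100663558007}{43006082} \left(-8581\right) = - \frac{9444793991258067}{43006082}$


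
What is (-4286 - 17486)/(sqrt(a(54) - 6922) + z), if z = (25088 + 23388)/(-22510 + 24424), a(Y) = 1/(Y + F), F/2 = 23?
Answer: -50501821735200/692697826351 + 598195932840*I*sqrt(76911)/692697826351 ≈ -72.906 + 239.49*I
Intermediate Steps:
F = 46 (F = 2*23 = 46)
a(Y) = 1/(46 + Y) (a(Y) = 1/(Y + 46) = 1/(46 + Y))
z = 24238/957 (z = 48476/1914 = 48476*(1/1914) = 24238/957 ≈ 25.327)
(-4286 - 17486)/(sqrt(a(54) - 6922) + z) = (-4286 - 17486)/(sqrt(1/(46 + 54) - 6922) + 24238/957) = -21772/(sqrt(1/100 - 6922) + 24238/957) = -21772/(sqrt(-692199/100) + 24238/957) = -21772/(3*I*sqrt(76911)/10 + 24238/957) = -21772/(24238/957 + 3*I*sqrt(76911)/10)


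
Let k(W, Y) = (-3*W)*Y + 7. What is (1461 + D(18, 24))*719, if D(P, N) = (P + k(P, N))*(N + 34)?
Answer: -51952783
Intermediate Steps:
k(W, Y) = 7 - 3*W*Y (k(W, Y) = -3*W*Y + 7 = 7 - 3*W*Y)
D(P, N) = (34 + N)*(7 + P - 3*N*P) (D(P, N) = (P + (7 - 3*P*N))*(N + 34) = (P + (7 - 3*N*P))*(34 + N) = (7 + P - 3*N*P)*(34 + N) = (34 + N)*(7 + P - 3*N*P))
(1461 + D(18, 24))*719 = (1461 + (238 + 34*18 - 1*24*(-7 + 3*24*18) - 101*24*18))*719 = (1461 + (238 + 612 - 1*24*(-7 + 1296) - 43632))*719 = (1461 + (238 + 612 - 1*24*1289 - 43632))*719 = (1461 + (238 + 612 - 30936 - 43632))*719 = (1461 - 73718)*719 = -72257*719 = -51952783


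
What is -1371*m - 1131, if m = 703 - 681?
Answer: -31293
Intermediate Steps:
m = 22
-1371*m - 1131 = -1371*22 - 1131 = -30162 - 1131 = -31293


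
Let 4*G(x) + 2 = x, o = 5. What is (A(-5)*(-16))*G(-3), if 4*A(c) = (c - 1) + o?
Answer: -5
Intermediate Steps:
G(x) = -½ + x/4
A(c) = 1 + c/4 (A(c) = ((c - 1) + 5)/4 = ((-1 + c) + 5)/4 = (4 + c)/4 = 1 + c/4)
(A(-5)*(-16))*G(-3) = ((1 + (¼)*(-5))*(-16))*(-½ + (¼)*(-3)) = ((1 - 5/4)*(-16))*(-½ - ¾) = -¼*(-16)*(-5/4) = 4*(-5/4) = -5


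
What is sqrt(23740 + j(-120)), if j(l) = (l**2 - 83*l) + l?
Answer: 2*sqrt(11995) ≈ 219.04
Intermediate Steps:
j(l) = l**2 - 82*l
sqrt(23740 + j(-120)) = sqrt(23740 - 120*(-82 - 120)) = sqrt(23740 - 120*(-202)) = sqrt(23740 + 24240) = sqrt(47980) = 2*sqrt(11995)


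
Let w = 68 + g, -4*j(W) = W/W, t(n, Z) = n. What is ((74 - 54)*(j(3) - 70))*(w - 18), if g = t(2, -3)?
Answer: -73060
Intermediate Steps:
j(W) = -¼ (j(W) = -W/(4*W) = -¼*1 = -¼)
g = 2
w = 70 (w = 68 + 2 = 70)
((74 - 54)*(j(3) - 70))*(w - 18) = ((74 - 54)*(-¼ - 70))*(70 - 18) = (20*(-281/4))*52 = -1405*52 = -73060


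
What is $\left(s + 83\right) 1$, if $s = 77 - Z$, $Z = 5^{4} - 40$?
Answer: $-425$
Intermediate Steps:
$Z = 585$ ($Z = 625 - 40 = 585$)
$s = -508$ ($s = 77 - 585 = -508$)
$\left(s + 83\right) 1 = \left(-508 + 83\right) 1 = \left(-425\right) 1 = -425$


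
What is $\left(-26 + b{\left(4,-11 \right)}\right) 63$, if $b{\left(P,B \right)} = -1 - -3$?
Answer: $-1512$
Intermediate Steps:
$b{\left(P,B \right)} = 2$ ($b{\left(P,B \right)} = -1 + 3 = 2$)
$\left(-26 + b{\left(4,-11 \right)}\right) 63 = \left(-26 + 2\right) 63 = \left(-24\right) 63 = -1512$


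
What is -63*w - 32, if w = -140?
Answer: 8788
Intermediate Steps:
-63*w - 32 = -63*(-140) - 32 = 8820 - 32 = 8788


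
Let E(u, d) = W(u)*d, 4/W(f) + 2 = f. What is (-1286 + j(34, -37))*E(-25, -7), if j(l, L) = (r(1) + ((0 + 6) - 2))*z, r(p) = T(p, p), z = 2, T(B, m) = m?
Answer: -35728/27 ≈ -1323.3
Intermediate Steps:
W(f) = 4/(-2 + f)
r(p) = p
E(u, d) = 4*d/(-2 + u) (E(u, d) = (4/(-2 + u))*d = 4*d/(-2 + u))
j(l, L) = 10 (j(l, L) = (1 + ((0 + 6) - 2))*2 = (1 + (6 - 2))*2 = (1 + 4)*2 = 5*2 = 10)
(-1286 + j(34, -37))*E(-25, -7) = (-1286 + 10)*(4*(-7)/(-2 - 25)) = -5104*(-7)/(-27) = -5104*(-7)*(-1)/27 = -1276*28/27 = -35728/27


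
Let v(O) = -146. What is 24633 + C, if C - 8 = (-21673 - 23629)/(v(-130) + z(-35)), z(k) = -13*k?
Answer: 7568767/309 ≈ 24494.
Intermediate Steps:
C = -42830/309 (C = 8 + (-21673 - 23629)/(-146 - 13*(-35)) = 8 - 45302/(-146 + 455) = 8 - 45302/309 = -42830/309 ≈ -138.61)
24633 + C = 24633 - 42830/309 = 7568767/309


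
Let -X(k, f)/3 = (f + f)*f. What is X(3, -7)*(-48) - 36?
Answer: 14076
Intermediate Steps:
X(k, f) = -6*f² (X(k, f) = -3*(f + f)*f = -3*2*f*f = -6*f²)
X(3, -7)*(-48) - 36 = -6*(-7)²*(-48) - 36 = -6*49*(-48) - 36 = -294*(-48) - 36 = 14112 - 36 = 14076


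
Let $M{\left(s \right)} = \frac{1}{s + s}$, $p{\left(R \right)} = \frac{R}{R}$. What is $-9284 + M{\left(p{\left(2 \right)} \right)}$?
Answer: $- \frac{18567}{2} \approx -9283.5$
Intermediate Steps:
$p{\left(R \right)} = 1$
$M{\left(s \right)} = \frac{1}{2 s}$
$-9284 + M{\left(p{\left(2 \right)} \right)} = -9284 + \frac{1}{2 \cdot 1} = -9284 + \frac{1}{2} \cdot 1 = -9284 + \frac{1}{2} = - \frac{18567}{2}$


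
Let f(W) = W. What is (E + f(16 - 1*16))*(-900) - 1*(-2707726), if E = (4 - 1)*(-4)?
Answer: 2718526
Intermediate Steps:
E = -12 (E = 3*(-4) = -12)
(E + f(16 - 1*16))*(-900) - 1*(-2707726) = (-12 + (16 - 1*16))*(-900) - 1*(-2707726) = (-12 + (16 - 16))*(-900) + 2707726 = (-12 + 0)*(-900) + 2707726 = -12*(-900) + 2707726 = 10800 + 2707726 = 2718526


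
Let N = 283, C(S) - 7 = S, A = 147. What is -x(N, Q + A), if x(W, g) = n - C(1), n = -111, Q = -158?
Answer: 119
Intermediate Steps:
C(S) = 7 + S
x(W, g) = -119 (x(W, g) = -111 - (7 + 1) = -111 - 1*8 = -111 - 8 = -119)
-x(N, Q + A) = -1*(-119) = 119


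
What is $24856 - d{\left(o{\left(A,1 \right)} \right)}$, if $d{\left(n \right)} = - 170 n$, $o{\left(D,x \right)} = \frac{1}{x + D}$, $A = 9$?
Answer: $24873$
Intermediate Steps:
$o{\left(D,x \right)} = \frac{1}{D + x}$
$24856 - d{\left(o{\left(A,1 \right)} \right)} = 24856 - - \frac{170}{9 + 1} = 24856 - - \frac{170}{10} = 24856 - \left(-170\right) \frac{1}{10} = 24856 - -17 = 24856 + 17 = 24873$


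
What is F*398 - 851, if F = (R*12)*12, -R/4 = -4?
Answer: 916141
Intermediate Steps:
R = 16 (R = -4*(-4) = 16)
F = 2304 (F = (16*12)*12 = 192*12 = 2304)
F*398 - 851 = 2304*398 - 851 = 916992 - 851 = 916141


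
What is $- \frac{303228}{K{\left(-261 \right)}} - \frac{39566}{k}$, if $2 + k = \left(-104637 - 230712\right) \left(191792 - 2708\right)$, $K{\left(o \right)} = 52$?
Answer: $- \frac{2403427970751134}{412159347067} \approx -5831.3$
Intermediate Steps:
$k = -63409130318$ ($k = -2 + \left(-104637 - 230712\right) \left(191792 - 2708\right) = -2 - 63409130316 = -63409130318$)
$- \frac{303228}{K{\left(-261 \right)}} - \frac{39566}{k} = - \frac{303228}{52} - \frac{39566}{-63409130318} = \left(-303228\right) \frac{1}{52} - - \frac{19783}{31704565159} = - \frac{75807}{13} + \frac{19783}{31704565159} = - \frac{2403427970751134}{412159347067}$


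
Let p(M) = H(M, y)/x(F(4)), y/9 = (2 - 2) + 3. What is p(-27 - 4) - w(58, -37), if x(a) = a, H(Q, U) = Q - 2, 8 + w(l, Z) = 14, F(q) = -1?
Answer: 27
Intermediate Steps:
w(l, Z) = 6 (w(l, Z) = -8 + 14 = 6)
y = 27 (y = 9*((2 - 2) + 3) = 9*(0 + 3) = 9*3 = 27)
H(Q, U) = -2 + Q
p(M) = 2 - M (p(M) = (-2 + M)/(-1) = (-2 + M)*(-1) = 2 - M)
p(-27 - 4) - w(58, -37) = (2 - (-27 - 4)) - 1*6 = (2 - 1*(-31)) - 6 = (2 + 31) - 6 = 33 - 6 = 27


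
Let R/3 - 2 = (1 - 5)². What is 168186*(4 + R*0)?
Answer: 672744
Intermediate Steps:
R = 54 (R = 6 + 3*(1 - 5)² = 6 + 3*(-4)² = 6 + 3*16 = 6 + 48 = 54)
168186*(4 + R*0) = 168186*(4 + 54*0) = 168186*(4 + 0) = 168186*4 = 672744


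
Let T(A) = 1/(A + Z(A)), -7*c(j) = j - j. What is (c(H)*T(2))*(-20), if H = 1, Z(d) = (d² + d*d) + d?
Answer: 0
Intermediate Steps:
Z(d) = d + 2*d² (Z(d) = (d² + d²) + d = 2*d² + d = d + 2*d²)
c(j) = 0 (c(j) = -(j - j)/7 = -⅐*0 = 0)
T(A) = 1/(A + A*(1 + 2*A))
(c(H)*T(2))*(-20) = (0*((½)/(2*(1 + 2))))*(-20) = (0*((½)*(½)/3))*(-20) = (0*((½)*(½)*(⅓)))*(-20) = (0*(1/12))*(-20) = 0*(-20) = 0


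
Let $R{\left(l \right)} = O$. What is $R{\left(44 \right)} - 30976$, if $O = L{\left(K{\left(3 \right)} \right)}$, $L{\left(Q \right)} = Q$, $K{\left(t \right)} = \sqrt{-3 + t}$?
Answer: $-30976$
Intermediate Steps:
$O = 0$ ($O = \sqrt{-3 + 3} = \sqrt{0} = 0$)
$R{\left(l \right)} = 0$
$R{\left(44 \right)} - 30976 = 0 - 30976 = -30976$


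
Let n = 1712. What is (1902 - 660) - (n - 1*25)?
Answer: -445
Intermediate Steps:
(1902 - 660) - (n - 1*25) = (1902 - 660) - (1712 - 1*25) = 1242 - (1712 - 25) = 1242 - 1*1687 = 1242 - 1687 = -445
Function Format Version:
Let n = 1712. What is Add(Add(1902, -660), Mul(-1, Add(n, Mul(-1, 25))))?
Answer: -445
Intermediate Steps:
Add(Add(1902, -660), Mul(-1, Add(n, Mul(-1, 25)))) = Add(Add(1902, -660), Mul(-1, Add(1712, Mul(-1, 25)))) = Add(1242, Mul(-1, Add(1712, -25))) = Add(1242, Mul(-1, 1687)) = Add(1242, -1687) = -445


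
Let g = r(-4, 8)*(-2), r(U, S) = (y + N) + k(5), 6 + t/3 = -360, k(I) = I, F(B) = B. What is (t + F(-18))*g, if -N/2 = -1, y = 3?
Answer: 22320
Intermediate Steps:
N = 2 (N = -2*(-1) = 2)
t = -1098 (t = -18 + 3*(-360) = -18 - 1080 = -1098)
r(U, S) = 10 (r(U, S) = (3 + 2) + 5 = 5 + 5 = 10)
g = -20 (g = 10*(-2) = -20)
(t + F(-18))*g = (-1098 - 18)*(-20) = -1116*(-20) = 22320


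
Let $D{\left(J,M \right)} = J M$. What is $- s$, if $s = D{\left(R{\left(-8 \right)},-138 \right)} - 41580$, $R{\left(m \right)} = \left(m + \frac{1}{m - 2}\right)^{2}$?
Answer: $\frac{2531709}{50} \approx 50634.0$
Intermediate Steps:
$R{\left(m \right)} = \left(m + \frac{1}{-2 + m}\right)^{2}$
$s = - \frac{2531709}{50}$ ($s = \frac{\left(1 + \left(-8\right)^{2} - -16\right)^{2}}{\left(-2 - 8\right)^{2}} \left(-138\right) - 41580 = \frac{\left(1 + 64 + 16\right)^{2}}{100} \left(-138\right) - 41580 = \frac{81^{2}}{100} \left(-138\right) - 41580 = \frac{1}{100} \cdot 6561 \left(-138\right) - 41580 = \frac{6561}{100} \left(-138\right) - 41580 = - \frac{452709}{50} - 41580 = - \frac{2531709}{50} \approx -50634.0$)
$- s = \left(-1\right) \left(- \frac{2531709}{50}\right) = \frac{2531709}{50}$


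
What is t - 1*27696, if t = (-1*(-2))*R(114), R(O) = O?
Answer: -27468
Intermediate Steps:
t = 228 (t = -1*(-2)*114 = 2*114 = 228)
t - 1*27696 = 228 - 1*27696 = 228 - 27696 = -27468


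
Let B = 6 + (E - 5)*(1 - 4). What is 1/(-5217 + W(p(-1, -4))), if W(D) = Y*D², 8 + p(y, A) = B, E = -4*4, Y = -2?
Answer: -1/12659 ≈ -7.8995e-5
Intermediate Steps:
E = -16
B = 69 (B = 6 + (-16 - 5)*(1 - 4) = 6 - 21*(-3) = 6 + 63 = 69)
p(y, A) = 61 (p(y, A) = -8 + 69 = 61)
W(D) = -2*D²
1/(-5217 + W(p(-1, -4))) = 1/(-5217 - 2*61²) = 1/(-5217 - 2*3721) = 1/(-5217 - 7442) = 1/(-12659) = -1/12659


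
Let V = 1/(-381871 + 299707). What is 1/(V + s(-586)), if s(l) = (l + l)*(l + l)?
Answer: 82164/112859155775 ≈ 7.2802e-7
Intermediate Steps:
V = -1/82164 (V = 1/(-82164) = -1/82164 ≈ -1.2171e-5)
s(l) = 4*l² (s(l) = (2*l)*(2*l) = 4*l²)
1/(V + s(-586)) = 1/(-1/82164 + 4*(-586)²) = 1/(-1/82164 + 4*343396) = 1/(-1/82164 + 1373584) = 1/(112859155775/82164) = 82164/112859155775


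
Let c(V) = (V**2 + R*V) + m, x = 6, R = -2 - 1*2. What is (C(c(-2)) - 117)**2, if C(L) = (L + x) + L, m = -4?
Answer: 9025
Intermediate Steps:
R = -4 (R = -2 - 2 = -4)
c(V) = -4 + V**2 - 4*V (c(V) = (V**2 - 4*V) - 4 = -4 + V**2 - 4*V)
C(L) = 6 + 2*L (C(L) = (L + 6) + L = (6 + L) + L = 6 + 2*L)
(C(c(-2)) - 117)**2 = ((6 + 2*(-4 + (-2)**2 - 4*(-2))) - 117)**2 = ((6 + 2*(-4 + 4 + 8)) - 117)**2 = ((6 + 2*8) - 117)**2 = ((6 + 16) - 117)**2 = (22 - 117)**2 = (-95)**2 = 9025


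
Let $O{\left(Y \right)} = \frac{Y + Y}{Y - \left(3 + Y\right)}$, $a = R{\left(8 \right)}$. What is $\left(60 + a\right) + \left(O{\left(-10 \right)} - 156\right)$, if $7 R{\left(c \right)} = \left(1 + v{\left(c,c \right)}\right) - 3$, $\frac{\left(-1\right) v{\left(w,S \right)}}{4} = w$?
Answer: $- \frac{1978}{21} \approx -94.19$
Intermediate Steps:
$v{\left(w,S \right)} = - 4 w$
$R{\left(c \right)} = - \frac{2}{7} - \frac{4 c}{7}$ ($R{\left(c \right)} = \frac{\left(1 - 4 c\right) - 3}{7} = \frac{-2 - 4 c}{7} = - \frac{2}{7} - \frac{4 c}{7}$)
$a = - \frac{34}{7}$ ($a = - \frac{2}{7} - \frac{32}{7} = - \frac{34}{7} \approx -4.8571$)
$O{\left(Y \right)} = - \frac{2 Y}{3}$ ($O{\left(Y \right)} = \frac{2 Y}{-3} = 2 Y \left(- \frac{1}{3}\right) = - \frac{2 Y}{3}$)
$\left(60 + a\right) + \left(O{\left(-10 \right)} - 156\right) = \left(60 - \frac{34}{7}\right) - \frac{448}{3} = \frac{386}{7} + \left(\frac{20}{3} - 156\right) = \frac{386}{7} - \frac{448}{3} = - \frac{1978}{21}$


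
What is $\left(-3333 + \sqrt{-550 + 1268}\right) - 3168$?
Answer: $-6501 + \sqrt{718} \approx -6474.2$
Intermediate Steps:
$\left(-3333 + \sqrt{-550 + 1268}\right) - 3168 = \left(-3333 + \sqrt{718}\right) - 3168 = -6501 + \sqrt{718}$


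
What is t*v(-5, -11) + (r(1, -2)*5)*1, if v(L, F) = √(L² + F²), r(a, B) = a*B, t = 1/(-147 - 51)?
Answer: -10 - √146/198 ≈ -10.061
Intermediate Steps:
t = -1/198 (t = 1/(-198) = -1/198 ≈ -0.0050505)
r(a, B) = B*a
v(L, F) = √(F² + L²)
t*v(-5, -11) + (r(1, -2)*5)*1 = -√((-11)² + (-5)²)/198 + (-2*1*5)*1 = -√(121 + 25)/198 - 2*5*1 = -√146/198 - 10*1 = -√146/198 - 10 = -10 - √146/198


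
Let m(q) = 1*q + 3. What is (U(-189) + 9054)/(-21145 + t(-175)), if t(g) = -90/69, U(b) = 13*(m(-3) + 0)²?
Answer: -208242/486365 ≈ -0.42816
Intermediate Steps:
m(q) = 3 + q (m(q) = q + 3 = 3 + q)
U(b) = 0 (U(b) = 13*((3 - 3) + 0)² = 13*(0 + 0)² = 13*0² = 13*0 = 0)
t(g) = -30/23 (t(g) = -90*1/69 = -30/23)
(U(-189) + 9054)/(-21145 + t(-175)) = (0 + 9054)/(-21145 - 30/23) = 9054/(-486365/23) = 9054*(-23/486365) = -208242/486365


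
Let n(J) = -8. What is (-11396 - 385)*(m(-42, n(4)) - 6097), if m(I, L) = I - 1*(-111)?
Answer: 71015868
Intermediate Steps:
m(I, L) = 111 + I (m(I, L) = I + 111 = 111 + I)
(-11396 - 385)*(m(-42, n(4)) - 6097) = (-11396 - 385)*((111 - 42) - 6097) = -11781*(69 - 6097) = -11781*(-6028) = 71015868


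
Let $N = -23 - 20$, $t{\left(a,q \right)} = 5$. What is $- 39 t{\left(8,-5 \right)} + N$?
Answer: $-238$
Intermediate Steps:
$N = -43$
$- 39 t{\left(8,-5 \right)} + N = \left(-39\right) 5 - 43 = -195 - 43 = -238$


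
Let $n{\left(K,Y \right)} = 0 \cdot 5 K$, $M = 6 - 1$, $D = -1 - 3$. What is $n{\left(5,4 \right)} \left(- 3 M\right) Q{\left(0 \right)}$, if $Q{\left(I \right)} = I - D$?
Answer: $0$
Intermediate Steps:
$D = -4$
$M = 5$ ($M = 6 - 1 = 5$)
$n{\left(K,Y \right)} = 0$ ($n{\left(K,Y \right)} = 0 K = 0$)
$Q{\left(I \right)} = 4 + I$ ($Q{\left(I \right)} = I - -4 = I + 4 = 4 + I$)
$n{\left(5,4 \right)} \left(- 3 M\right) Q{\left(0 \right)} = 0 \left(\left(-3\right) 5\right) \left(4 + 0\right) = 0 \left(-15\right) 4 = 0 \cdot 4 = 0$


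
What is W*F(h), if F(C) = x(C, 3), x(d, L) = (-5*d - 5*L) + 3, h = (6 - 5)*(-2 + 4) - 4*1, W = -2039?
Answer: 4078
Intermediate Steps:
h = -2 (h = 1*2 - 4 = 2 - 4 = -2)
x(d, L) = 3 - 5*L - 5*d (x(d, L) = (-5*L - 5*d) + 3 = 3 - 5*L - 5*d)
F(C) = -12 - 5*C (F(C) = 3 - 5*3 - 5*C = 3 - 15 - 5*C = -12 - 5*C)
W*F(h) = -2039*(-12 - 5*(-2)) = -2039*(-12 + 10) = -2039*(-2) = 4078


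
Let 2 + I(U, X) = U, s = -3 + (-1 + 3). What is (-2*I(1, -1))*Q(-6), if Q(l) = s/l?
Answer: ⅓ ≈ 0.33333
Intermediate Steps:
s = -1 (s = -3 + 2 = -1)
I(U, X) = -2 + U
Q(l) = -1/l
(-2*I(1, -1))*Q(-6) = (-2*(-2 + 1))*(-1/(-6)) = (-2*(-1))*(-1*(-⅙)) = 2*(⅙) = ⅓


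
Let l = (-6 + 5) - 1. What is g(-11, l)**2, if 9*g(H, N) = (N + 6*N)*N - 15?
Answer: 169/81 ≈ 2.0864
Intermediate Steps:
l = -2 (l = -1 - 1 = -2)
g(H, N) = -5/3 + 7*N**2/9 (g(H, N) = ((N + 6*N)*N - 15)/9 = ((7*N)*N - 15)/9 = (7*N**2 - 15)/9 = (-15 + 7*N**2)/9 = -5/3 + 7*N**2/9)
g(-11, l)**2 = (-5/3 + (7/9)*(-2)**2)**2 = (-5/3 + (7/9)*4)**2 = (-5/3 + 28/9)**2 = (13/9)**2 = 169/81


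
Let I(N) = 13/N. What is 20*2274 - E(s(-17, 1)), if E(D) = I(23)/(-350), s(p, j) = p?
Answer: 366114013/8050 ≈ 45480.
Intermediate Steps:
E(D) = -13/8050 (E(D) = (13/23)/(-350) = (13*(1/23))*(-1/350) = (13/23)*(-1/350) = -13/8050)
20*2274 - E(s(-17, 1)) = 20*2274 - 1*(-13/8050) = 45480 + 13/8050 = 366114013/8050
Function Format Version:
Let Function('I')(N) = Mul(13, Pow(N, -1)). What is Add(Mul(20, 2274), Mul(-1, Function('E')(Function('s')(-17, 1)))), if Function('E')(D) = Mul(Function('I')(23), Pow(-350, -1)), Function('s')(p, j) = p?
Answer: Rational(366114013, 8050) ≈ 45480.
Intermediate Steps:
Function('E')(D) = Rational(-13, 8050) (Function('E')(D) = Mul(Mul(13, Pow(23, -1)), Pow(-350, -1)) = Mul(Mul(13, Rational(1, 23)), Rational(-1, 350)) = Mul(Rational(13, 23), Rational(-1, 350)) = Rational(-13, 8050))
Add(Mul(20, 2274), Mul(-1, Function('E')(Function('s')(-17, 1)))) = Add(Mul(20, 2274), Mul(-1, Rational(-13, 8050))) = Add(45480, Rational(13, 8050)) = Rational(366114013, 8050)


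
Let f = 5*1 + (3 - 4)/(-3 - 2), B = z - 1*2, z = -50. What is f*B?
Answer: -1352/5 ≈ -270.40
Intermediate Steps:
B = -52 (B = -50 - 1*2 = -50 - 2 = -52)
f = 26/5 (f = 5 - 1/(-5) = 5 - 1*(-⅕) = 5 + ⅕ = 26/5 ≈ 5.2000)
f*B = (26/5)*(-52) = -1352/5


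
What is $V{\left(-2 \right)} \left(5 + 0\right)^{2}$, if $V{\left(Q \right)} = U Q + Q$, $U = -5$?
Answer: $200$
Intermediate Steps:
$V{\left(Q \right)} = - 4 Q$ ($V{\left(Q \right)} = - 5 Q + Q = - 4 Q$)
$V{\left(-2 \right)} \left(5 + 0\right)^{2} = \left(-4\right) \left(-2\right) \left(5 + 0\right)^{2} = 8 \cdot 5^{2} = 8 \cdot 25 = 200$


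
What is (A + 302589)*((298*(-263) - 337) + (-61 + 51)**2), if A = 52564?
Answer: -27918932483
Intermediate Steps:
(A + 302589)*((298*(-263) - 337) + (-61 + 51)**2) = (52564 + 302589)*((298*(-263) - 337) + (-61 + 51)**2) = 355153*((-78374 - 337) + (-10)**2) = 355153*(-78711 + 100) = 355153*(-78611) = -27918932483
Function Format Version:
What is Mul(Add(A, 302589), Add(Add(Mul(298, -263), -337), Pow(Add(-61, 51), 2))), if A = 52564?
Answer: -27918932483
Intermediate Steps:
Mul(Add(A, 302589), Add(Add(Mul(298, -263), -337), Pow(Add(-61, 51), 2))) = Mul(Add(52564, 302589), Add(Add(Mul(298, -263), -337), Pow(Add(-61, 51), 2))) = Mul(355153, Add(Add(-78374, -337), Pow(-10, 2))) = Mul(355153, Add(-78711, 100)) = Mul(355153, -78611) = -27918932483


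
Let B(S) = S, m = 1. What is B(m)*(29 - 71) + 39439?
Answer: 39397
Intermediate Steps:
B(m)*(29 - 71) + 39439 = 1*(29 - 71) + 39439 = 1*(-42) + 39439 = -42 + 39439 = 39397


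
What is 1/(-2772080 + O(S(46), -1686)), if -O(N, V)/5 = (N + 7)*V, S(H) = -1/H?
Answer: -23/62404825 ≈ -3.6856e-7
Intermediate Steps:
O(N, V) = -5*V*(7 + N) (O(N, V) = -5*(N + 7)*V = -5*(7 + N)*V = -5*V*(7 + N))
1/(-2772080 + O(S(46), -1686)) = 1/(-2772080 - 5*(-1686)*(7 - 1/46)) = 1/(-2772080 - 5*(-1686)*321/46) = 1/(-2772080 + 1353015/23) = 1/(-62404825/23) = -23/62404825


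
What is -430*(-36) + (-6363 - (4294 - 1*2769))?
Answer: 7592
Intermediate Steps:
-430*(-36) + (-6363 - (4294 - 1*2769)) = 15480 + (-6363 - (4294 - 2769)) = 15480 + (-6363 - 1*1525) = 15480 + (-6363 - 1525) = 15480 - 7888 = 7592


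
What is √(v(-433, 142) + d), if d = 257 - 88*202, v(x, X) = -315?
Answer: I*√17834 ≈ 133.54*I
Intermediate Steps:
d = -17519 (d = 257 - 17776 = -17519)
√(v(-433, 142) + d) = √(-315 - 17519) = √(-17834) = I*√17834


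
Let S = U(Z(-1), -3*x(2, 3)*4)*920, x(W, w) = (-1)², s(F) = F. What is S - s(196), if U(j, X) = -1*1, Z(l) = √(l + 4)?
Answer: -1116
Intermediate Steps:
x(W, w) = 1
Z(l) = √(4 + l)
U(j, X) = -1
S = -920 (S = -1*920 = -920)
S - s(196) = -920 - 1*196 = -920 - 196 = -1116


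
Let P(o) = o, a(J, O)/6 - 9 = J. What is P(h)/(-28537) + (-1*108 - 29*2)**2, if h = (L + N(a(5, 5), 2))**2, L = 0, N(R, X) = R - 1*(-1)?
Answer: 786358347/28537 ≈ 27556.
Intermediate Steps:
a(J, O) = 54 + 6*J
N(R, X) = 1 + R (N(R, X) = R + 1 = 1 + R)
h = 7225 (h = (0 + (1 + (54 + 6*5)))**2 = (0 + (1 + (54 + 30)))**2 = (0 + (1 + 84))**2 = (0 + 85)**2 = 85**2 = 7225)
P(h)/(-28537) + (-1*108 - 29*2)**2 = 7225/(-28537) + (-1*108 - 29*2)**2 = 7225*(-1/28537) + (-108 - 58)**2 = -7225/28537 + (-166)**2 = -7225/28537 + 27556 = 786358347/28537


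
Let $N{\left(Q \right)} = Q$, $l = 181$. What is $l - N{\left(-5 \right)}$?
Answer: $186$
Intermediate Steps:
$l - N{\left(-5 \right)} = 181 - -5 = 181 + 5 = 186$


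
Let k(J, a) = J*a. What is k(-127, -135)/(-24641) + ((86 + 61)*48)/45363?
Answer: -201293913/372596561 ≈ -0.54025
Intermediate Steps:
k(-127, -135)/(-24641) + ((86 + 61)*48)/45363 = -127*(-135)/(-24641) + ((86 + 61)*48)/45363 = 17145*(-1/24641) + (147*48)*(1/45363) = -17145/24641 + 7056*(1/45363) = -17145/24641 + 2352/15121 = -201293913/372596561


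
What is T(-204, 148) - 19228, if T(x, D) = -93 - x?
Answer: -19117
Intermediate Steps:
T(-204, 148) - 19228 = (-93 - 1*(-204)) - 19228 = (-93 + 204) - 19228 = 111 - 19228 = -19117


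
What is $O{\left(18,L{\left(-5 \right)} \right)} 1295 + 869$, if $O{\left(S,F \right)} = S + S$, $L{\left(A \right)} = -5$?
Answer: $47489$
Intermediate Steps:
$O{\left(S,F \right)} = 2 S$
$O{\left(18,L{\left(-5 \right)} \right)} 1295 + 869 = 2 \cdot 18 \cdot 1295 + 869 = 36 \cdot 1295 + 869 = 46620 + 869 = 47489$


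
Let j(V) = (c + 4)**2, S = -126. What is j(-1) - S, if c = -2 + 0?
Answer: 130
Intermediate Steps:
c = -2
j(V) = 4 (j(V) = (-2 + 4)**2 = 2**2 = 4)
j(-1) - S = 4 - 1*(-126) = 4 + 126 = 130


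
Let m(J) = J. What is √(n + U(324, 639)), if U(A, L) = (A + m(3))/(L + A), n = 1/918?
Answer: √365193354/32742 ≈ 0.58366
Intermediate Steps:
n = 1/918 ≈ 0.0010893
U(A, L) = (3 + A)/(A + L) (U(A, L) = (A + 3)/(L + A) = (3 + A)/(A + L))
√(n + U(324, 639)) = √(1/918 + (3 + 324)/(324 + 639)) = √(1/918 + 327/963) = √(1/918 + (1/963)*327) = √(1/918 + 109/321) = √(33461/98226) = √365193354/32742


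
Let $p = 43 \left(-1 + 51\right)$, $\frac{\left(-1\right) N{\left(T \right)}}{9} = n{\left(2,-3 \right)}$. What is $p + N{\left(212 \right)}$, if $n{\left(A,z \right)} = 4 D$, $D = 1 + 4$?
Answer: $1970$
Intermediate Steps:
$D = 5$
$n{\left(A,z \right)} = 20$ ($n{\left(A,z \right)} = 4 \cdot 5 = 20$)
$N{\left(T \right)} = -180$ ($N{\left(T \right)} = \left(-9\right) 20 = -180$)
$p = 2150$ ($p = 43 \cdot 50 = 2150$)
$p + N{\left(212 \right)} = 2150 - 180 = 1970$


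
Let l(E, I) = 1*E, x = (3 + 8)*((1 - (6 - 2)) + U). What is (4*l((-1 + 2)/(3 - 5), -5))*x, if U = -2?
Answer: 110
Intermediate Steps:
x = -55 (x = (3 + 8)*((1 - (6 - 2)) - 2) = 11*((1 - 1*4) - 2) = 11*((1 - 4) - 2) = 11*(-3 - 2) = 11*(-5) = -55)
l(E, I) = E
(4*l((-1 + 2)/(3 - 5), -5))*x = (4*((-1 + 2)/(3 - 5)))*(-55) = (4*(1/(-2)))*(-55) = (4*(1*(-½)))*(-55) = (4*(-½))*(-55) = -2*(-55) = 110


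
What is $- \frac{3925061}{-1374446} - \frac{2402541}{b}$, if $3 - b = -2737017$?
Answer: $\frac{1240134598489}{626981031820} \approx 1.9779$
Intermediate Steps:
$b = 2737020$ ($b = 3 - -2737017 = 3 + 2737017 = 2737020$)
$- \frac{3925061}{-1374446} - \frac{2402541}{b} = - \frac{3925061}{-1374446} - \frac{2402541}{2737020} = \left(-3925061\right) \left(- \frac{1}{1374446}\right) - \frac{800847}{912340} = \frac{3925061}{1374446} - \frac{800847}{912340} = \frac{1240134598489}{626981031820}$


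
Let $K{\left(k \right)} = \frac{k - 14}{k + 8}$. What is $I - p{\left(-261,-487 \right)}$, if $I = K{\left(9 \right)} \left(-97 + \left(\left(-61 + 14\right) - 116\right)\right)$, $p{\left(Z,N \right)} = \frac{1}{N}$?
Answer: $\frac{633117}{8279} \approx 76.473$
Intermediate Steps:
$K{\left(k \right)} = \frac{-14 + k}{8 + k}$
$I = \frac{1300}{17}$ ($I = \frac{-14 + 9}{8 + 9} \left(-97 + \left(\left(-61 + 14\right) - 116\right)\right) = \frac{1}{17} \left(-5\right) \left(-97 - 163\right) = \left(- \frac{5}{17}\right) \left(-260\right) = \frac{1300}{17} \approx 76.471$)
$I - p{\left(-261,-487 \right)} = \frac{1300}{17} - \frac{1}{-487} = \frac{1300}{17} - - \frac{1}{487} = \frac{1300}{17} + \frac{1}{487} = \frac{633117}{8279}$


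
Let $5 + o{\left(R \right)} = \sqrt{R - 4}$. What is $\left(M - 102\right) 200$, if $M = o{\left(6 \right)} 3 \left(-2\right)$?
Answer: $-14400 - 1200 \sqrt{2} \approx -16097.0$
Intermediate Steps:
$o{\left(R \right)} = -5 + \sqrt{-4 + R}$ ($o{\left(R \right)} = -5 + \sqrt{R - 4} = -5 + \sqrt{-4 + R}$)
$M = 30 - 6 \sqrt{2}$ ($M = \left(-5 + \sqrt{-4 + 6}\right) 3 \left(-2\right) = \left(-5 + \sqrt{2}\right) 3 \left(-2\right) = \left(-15 + 3 \sqrt{2}\right) \left(-2\right) = 30 - 6 \sqrt{2} \approx 21.515$)
$\left(M - 102\right) 200 = \left(\left(30 - 6 \sqrt{2}\right) - 102\right) 200 = \left(-72 - 6 \sqrt{2}\right) 200 = -14400 - 1200 \sqrt{2}$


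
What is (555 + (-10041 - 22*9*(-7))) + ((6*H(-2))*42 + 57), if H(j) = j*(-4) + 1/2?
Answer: -5901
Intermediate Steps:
H(j) = ½ - 4*j (H(j) = -4*j + ½ = ½ - 4*j)
(555 + (-10041 - 22*9*(-7))) + ((6*H(-2))*42 + 57) = (555 + (-10041 - 22*9*(-7))) + ((6*(½ - 4*(-2)))*42 + 57) = (555 + (-10041 - 198*(-7))) + ((6*(½ + 8))*42 + 57) = (555 + (-10041 + 1386)) + ((6*(17/2))*42 + 57) = (555 - 8655) + (51*42 + 57) = -8100 + (2142 + 57) = -8100 + 2199 = -5901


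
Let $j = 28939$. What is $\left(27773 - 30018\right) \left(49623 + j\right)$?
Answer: $-176371690$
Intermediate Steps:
$\left(27773 - 30018\right) \left(49623 + j\right) = \left(27773 - 30018\right) \left(49623 + 28939\right) = \left(-2245\right) 78562 = -176371690$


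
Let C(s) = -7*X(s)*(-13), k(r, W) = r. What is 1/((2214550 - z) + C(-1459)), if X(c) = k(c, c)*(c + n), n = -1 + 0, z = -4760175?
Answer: 1/200817465 ≈ 4.9796e-9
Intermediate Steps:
n = -1
X(c) = c*(-1 + c) (X(c) = c*(c - 1) = c*(-1 + c))
C(s) = 91*s*(-1 + s) (C(s) = -7*s*(-1 + s)*(-13) = 91*s*(-1 + s))
1/((2214550 - z) + C(-1459)) = 1/((2214550 - 1*(-4760175)) + 91*(-1459)*(-1 - 1459)) = 1/((2214550 + 4760175) + 91*(-1459)*(-1460)) = 1/(6974725 + 193842740) = 1/200817465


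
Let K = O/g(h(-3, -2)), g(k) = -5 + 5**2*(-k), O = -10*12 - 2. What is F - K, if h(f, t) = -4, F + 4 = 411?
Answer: 38787/95 ≈ 408.28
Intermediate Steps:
O = -122 (O = -120 - 2 = -122)
F = 407 (F = -4 + 411 = 407)
g(k) = -5 - 25*k (g(k) = -5 + 25*(-k) = -5 - 25*k)
K = -122/95 (K = -122/(-5 - 25*(-4)) = -122/(-5 + 100) = -122/95 ≈ -1.2842)
F - K = 407 - 1*(-122/95) = 407 + 122/95 = 38787/95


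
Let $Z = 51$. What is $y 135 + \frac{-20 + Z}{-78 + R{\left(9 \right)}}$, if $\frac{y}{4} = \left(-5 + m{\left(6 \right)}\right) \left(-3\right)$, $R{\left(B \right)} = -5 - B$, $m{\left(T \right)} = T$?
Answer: $- \frac{149071}{92} \approx -1620.3$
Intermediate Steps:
$y = -12$ ($y = 4 \left(-5 + 6\right) \left(-3\right) = 4 \cdot 1 \left(-3\right) = 4 \left(-3\right) = -12$)
$y 135 + \frac{-20 + Z}{-78 + R{\left(9 \right)}} = \left(-12\right) 135 + \frac{-20 + 51}{-78 - 14} = -1620 + \frac{31}{-78 - 14} = -1620 + \frac{31}{-92} = -1620 + 31 \left(- \frac{1}{92}\right) = -1620 - \frac{31}{92} = - \frac{149071}{92}$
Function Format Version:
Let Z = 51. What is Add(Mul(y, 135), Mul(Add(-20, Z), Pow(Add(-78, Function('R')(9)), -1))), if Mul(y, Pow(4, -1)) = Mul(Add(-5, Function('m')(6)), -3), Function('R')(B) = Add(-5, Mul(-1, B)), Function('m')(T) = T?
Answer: Rational(-149071, 92) ≈ -1620.3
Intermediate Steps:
y = -12 (y = Mul(4, Mul(Add(-5, 6), -3)) = Mul(4, Mul(1, -3)) = Mul(4, -3) = -12)
Add(Mul(y, 135), Mul(Add(-20, Z), Pow(Add(-78, Function('R')(9)), -1))) = Add(Mul(-12, 135), Mul(Add(-20, 51), Pow(Add(-78, Add(-5, Mul(-1, 9))), -1))) = Add(-1620, Mul(31, Pow(Add(-78, Add(-5, -9)), -1))) = Add(-1620, Mul(31, Pow(Add(-78, -14), -1))) = Add(-1620, Mul(31, Pow(-92, -1))) = Add(-1620, Mul(31, Rational(-1, 92))) = Add(-1620, Rational(-31, 92)) = Rational(-149071, 92)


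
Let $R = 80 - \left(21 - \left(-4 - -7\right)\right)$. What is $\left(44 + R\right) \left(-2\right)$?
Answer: $-212$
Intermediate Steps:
$R = 62$ ($R = 80 - \left(21 - \left(-4 + 7\right)\right) = 80 - \left(21 - 3\right) = 80 - 18 = 62$)
$\left(44 + R\right) \left(-2\right) = \left(44 + 62\right) \left(-2\right) = 106 \left(-2\right) = -212$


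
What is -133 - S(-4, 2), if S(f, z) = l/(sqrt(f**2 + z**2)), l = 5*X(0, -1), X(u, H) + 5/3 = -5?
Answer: -133 + 10*sqrt(5)/3 ≈ -125.55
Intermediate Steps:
X(u, H) = -20/3 (X(u, H) = -5/3 - 5 = -20/3)
l = -100/3 (l = 5*(-20/3) = -100/3 ≈ -33.333)
S(f, z) = -100/(3*sqrt(f**2 + z**2))
-133 - S(-4, 2) = -133 - (-100)/(3*sqrt((-4)**2 + 2**2)) = -133 - (-100)/(3*sqrt(16 + 4)) = -133 - (-100)/(3*sqrt(20)) = -133 - (-100)*sqrt(5)/10/3 = -133 - (-10)*sqrt(5)/3 = -133 + 10*sqrt(5)/3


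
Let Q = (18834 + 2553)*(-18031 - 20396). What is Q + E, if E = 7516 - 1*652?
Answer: -821831385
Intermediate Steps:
Q = -821838249 (Q = 21387*(-38427) = -821838249)
E = 6864 (E = 7516 - 652 = 6864)
Q + E = -821838249 + 6864 = -821831385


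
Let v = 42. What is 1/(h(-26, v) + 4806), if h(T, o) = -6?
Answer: 1/4800 ≈ 0.00020833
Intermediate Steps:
1/(h(-26, v) + 4806) = 1/(-6 + 4806) = 1/4800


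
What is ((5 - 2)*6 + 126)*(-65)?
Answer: -9360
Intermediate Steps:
((5 - 2)*6 + 126)*(-65) = (3*6 + 126)*(-65) = (18 + 126)*(-65) = 144*(-65) = -9360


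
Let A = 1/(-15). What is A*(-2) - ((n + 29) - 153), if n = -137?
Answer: 3917/15 ≈ 261.13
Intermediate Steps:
A = -1/15 ≈ -0.066667
A*(-2) - ((n + 29) - 153) = -1/15*(-2) - ((-137 + 29) - 153) = 2/15 - (-108 - 153) = 2/15 - 1*(-261) = 2/15 + 261 = 3917/15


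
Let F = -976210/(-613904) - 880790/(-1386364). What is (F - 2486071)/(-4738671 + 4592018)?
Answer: 20344992543933369/1200149497929592 ≈ 16.952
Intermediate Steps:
F = 236762863075/106386800632 (F = -976210*(-1/613904) - 880790*(-1/1386364) = 488105/306952 + 440395/693182 = 236762863075/106386800632 ≈ 2.2255)
(F - 2486071)/(-4738671 + 4592018) = (236762863075/106386800632 - 2486071)/(-4738671 + 4592018) = -264484903071133797/106386800632/(-146653) = -264484903071133797/106386800632*(-1/146653) = 20344992543933369/1200149497929592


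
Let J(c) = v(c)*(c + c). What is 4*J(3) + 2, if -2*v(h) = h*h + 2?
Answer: -130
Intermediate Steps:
v(h) = -1 - h**2/2 (v(h) = -(h*h + 2)/2 = -(h**2 + 2)/2 = -(2 + h**2)/2 = -1 - h**2/2)
J(c) = 2*c*(-1 - c**2/2) (J(c) = (-1 - c**2/2)*(c + c) = (-1 - c**2/2)*(2*c) = 2*c*(-1 - c**2/2))
4*J(3) + 2 = 4*(-1*3*(2 + 3**2)) + 2 = 4*(-1*3*(2 + 9)) + 2 = 4*(-1*3*11) + 2 = 4*(-33) + 2 = -132 + 2 = -130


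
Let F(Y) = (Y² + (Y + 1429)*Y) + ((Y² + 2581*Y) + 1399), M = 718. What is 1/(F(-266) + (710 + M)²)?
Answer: 1/1186191 ≈ 8.4303e-7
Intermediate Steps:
F(Y) = 1399 + 2*Y² + 2581*Y + Y*(1429 + Y) (F(Y) = (Y² + (1429 + Y)*Y) + (1399 + Y² + 2581*Y) = (Y² + Y*(1429 + Y)) + (1399 + Y² + 2581*Y) = 1399 + 2*Y² + 2581*Y + Y*(1429 + Y))
1/(F(-266) + (710 + M)²) = 1/((1399 + 3*(-266)² + 4010*(-266)) + (710 + 718)²) = 1/((1399 + 3*70756 - 1066660) + 1428²) = 1/((1399 + 212268 - 1066660) + 2039184) = 1/(-852993 + 2039184) = 1/1186191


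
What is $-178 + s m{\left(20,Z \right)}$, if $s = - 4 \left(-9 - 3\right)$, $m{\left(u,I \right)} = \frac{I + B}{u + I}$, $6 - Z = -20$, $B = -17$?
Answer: $- \frac{3878}{23} \approx -168.61$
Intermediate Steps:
$Z = 26$ ($Z = 6 - -20 = 6 + 20 = 26$)
$m{\left(u,I \right)} = \frac{-17 + I}{I + u}$ ($m{\left(u,I \right)} = \frac{I - 17}{u + I} = \frac{-17 + I}{I + u}$)
$s = 48$ ($s = \left(-4\right) \left(-12\right) = 48$)
$-178 + s m{\left(20,Z \right)} = -178 + 48 \frac{-17 + 26}{26 + 20} = -178 + 48 \cdot \frac{1}{46} \cdot 9 = -178 + 48 \cdot \frac{9}{46} = -178 + \frac{216}{23} = - \frac{3878}{23}$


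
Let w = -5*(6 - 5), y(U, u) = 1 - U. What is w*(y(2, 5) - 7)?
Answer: 40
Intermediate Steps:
w = -5 (w = -5*1 = -5)
w*(y(2, 5) - 7) = -5*((1 - 1*2) - 7) = -5*((1 - 2) - 7) = -5*(-1 - 7) = -5*(-8) = 40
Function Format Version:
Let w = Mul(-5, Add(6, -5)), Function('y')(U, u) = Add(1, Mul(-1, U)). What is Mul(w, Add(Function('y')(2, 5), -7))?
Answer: 40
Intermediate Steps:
w = -5 (w = Mul(-5, 1) = -5)
Mul(w, Add(Function('y')(2, 5), -7)) = Mul(-5, Add(Add(1, Mul(-1, 2)), -7)) = Mul(-5, Add(Add(1, -2), -7)) = Mul(-5, Add(-1, -7)) = Mul(-5, -8) = 40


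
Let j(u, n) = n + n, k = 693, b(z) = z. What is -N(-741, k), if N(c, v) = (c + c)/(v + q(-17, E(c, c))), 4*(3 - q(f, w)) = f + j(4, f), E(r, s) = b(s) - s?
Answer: 1976/945 ≈ 2.0910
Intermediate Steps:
E(r, s) = 0 (E(r, s) = s - s = 0)
j(u, n) = 2*n
q(f, w) = 3 - 3*f/4 (q(f, w) = 3 - (f + 2*f)/4 = 3 - 3*f/4)
N(c, v) = 2*c/(63/4 + v) (N(c, v) = (c + c)/(v + (3 - ¾*(-17))) = (2*c)/(v + (3 + 51/4)) = (2*c)/(v + 63/4) = (2*c)/(63/4 + v) = 2*c/(63/4 + v))
-N(-741, k) = -8*(-741)/(63 + 4*693) = -8*(-741)/(63 + 2772) = -8*(-741)/2835 = -1*(-1976/945) = 1976/945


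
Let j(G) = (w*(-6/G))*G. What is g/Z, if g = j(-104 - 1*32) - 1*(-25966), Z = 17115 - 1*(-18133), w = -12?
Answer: 13019/17624 ≈ 0.73871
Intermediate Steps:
Z = 35248 (Z = 17115 + 18133 = 35248)
j(G) = 72 (j(G) = (-(-72)/G)*G = (72/G)*G = 72)
g = 26038 (g = 72 - 1*(-25966) = 72 + 25966 = 26038)
g/Z = 26038/35248 = 26038*(1/35248) = 13019/17624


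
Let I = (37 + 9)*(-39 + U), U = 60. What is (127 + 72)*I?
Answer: 192234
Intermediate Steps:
I = 966 (I = (37 + 9)*(-39 + 60) = 46*21 = 966)
(127 + 72)*I = (127 + 72)*966 = 199*966 = 192234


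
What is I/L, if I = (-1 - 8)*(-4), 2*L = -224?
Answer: -9/28 ≈ -0.32143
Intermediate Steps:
L = -112 (L = (½)*(-224) = -112)
I = 36 (I = -9*(-4) = 36)
I/L = 36/(-112) = 36*(-1/112) = -9/28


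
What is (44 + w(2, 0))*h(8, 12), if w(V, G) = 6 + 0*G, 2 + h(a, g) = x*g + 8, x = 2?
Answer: 1500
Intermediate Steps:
h(a, g) = 6 + 2*g (h(a, g) = -2 + (2*g + 8) = -2 + (8 + 2*g) = 6 + 2*g)
w(V, G) = 6 (w(V, G) = 6 + 0 = 6)
(44 + w(2, 0))*h(8, 12) = (44 + 6)*(6 + 2*12) = 50*(6 + 24) = 50*30 = 1500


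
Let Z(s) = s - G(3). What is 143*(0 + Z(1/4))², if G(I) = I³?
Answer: 1637207/16 ≈ 1.0233e+5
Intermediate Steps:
Z(s) = -27 + s (Z(s) = s - 1*3³ = s - 1*27 = s - 27 = -27 + s)
143*(0 + Z(1/4))² = 143*(0 + (-27 + 1/4))² = 143*(0 + (-27 + ¼))² = 143*(0 - 107/4)² = 143*(-107/4)² = 143*(11449/16) = 1637207/16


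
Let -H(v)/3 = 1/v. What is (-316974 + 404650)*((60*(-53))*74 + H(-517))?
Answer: -10666700474412/517 ≈ -2.0632e+10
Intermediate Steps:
H(v) = -3/v
(-316974 + 404650)*((60*(-53))*74 + H(-517)) = (-316974 + 404650)*((60*(-53))*74 - 3/(-517)) = 87676*(-3180*74 - 3*(-1/517)) = 87676*(-235320 + 3/517) = 87676*(-121660437/517) = -10666700474412/517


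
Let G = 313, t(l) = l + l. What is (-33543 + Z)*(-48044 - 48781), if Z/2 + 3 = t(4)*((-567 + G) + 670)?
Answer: 2603914725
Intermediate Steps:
t(l) = 2*l
Z = 6650 (Z = -6 + 2*((2*4)*((-567 + 313) + 670)) = -6 + 2*(8*(-254 + 670)) = -6 + 2*(8*416) = -6 + 2*3328 = -6 + 6656 = 6650)
(-33543 + Z)*(-48044 - 48781) = (-33543 + 6650)*(-48044 - 48781) = -26893*(-96825) = 2603914725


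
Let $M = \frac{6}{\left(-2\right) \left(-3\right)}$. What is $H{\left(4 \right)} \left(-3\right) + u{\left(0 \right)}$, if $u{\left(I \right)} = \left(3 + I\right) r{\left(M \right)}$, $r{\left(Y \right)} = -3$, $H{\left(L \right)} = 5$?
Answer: $-24$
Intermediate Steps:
$M = 1$ ($M = \frac{6}{6} = 6 \cdot \frac{1}{6} = 1$)
$u{\left(I \right)} = -9 - 3 I$ ($u{\left(I \right)} = \left(3 + I\right) \left(-3\right) = -9 - 3 I$)
$H{\left(4 \right)} \left(-3\right) + u{\left(0 \right)} = 5 \left(-3\right) - 9 = -15 + \left(-9 + 0\right) = -15 - 9 = -24$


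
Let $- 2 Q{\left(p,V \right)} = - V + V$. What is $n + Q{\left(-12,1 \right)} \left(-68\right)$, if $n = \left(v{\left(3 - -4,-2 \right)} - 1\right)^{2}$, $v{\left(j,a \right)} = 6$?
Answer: $25$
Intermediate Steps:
$Q{\left(p,V \right)} = 0$ ($Q{\left(p,V \right)} = - \frac{- V + V}{2} = \left(- \frac{1}{2}\right) 0 = 0$)
$n = 25$ ($n = \left(6 - 1\right)^{2} = 5^{2} = 25$)
$n + Q{\left(-12,1 \right)} \left(-68\right) = 25 + 0 \left(-68\right) = 25 + 0 = 25$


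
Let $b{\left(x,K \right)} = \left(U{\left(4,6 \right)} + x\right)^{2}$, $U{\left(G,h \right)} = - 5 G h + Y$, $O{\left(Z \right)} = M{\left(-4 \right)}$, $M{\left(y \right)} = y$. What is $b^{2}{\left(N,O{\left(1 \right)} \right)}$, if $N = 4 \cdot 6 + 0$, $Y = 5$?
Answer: $68574961$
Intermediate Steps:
$O{\left(Z \right)} = -4$
$U{\left(G,h \right)} = 5 - 5 G h$ ($U{\left(G,h \right)} = - 5 G h + 5 = 5 - 5 G h$)
$N = 24$ ($N = 24 + 0 = 24$)
$b{\left(x,K \right)} = \left(-115 + x\right)^{2}$ ($b{\left(x,K \right)} = \left(\left(5 - 20 \cdot 6\right) + x\right)^{2} = \left(\left(5 - 120\right) + x\right)^{2} = \left(-115 + x\right)^{2}$)
$b^{2}{\left(N,O{\left(1 \right)} \right)} = \left(\left(-115 + 24\right)^{2}\right)^{2} = \left(\left(-91\right)^{2}\right)^{2} = 8281^{2} = 68574961$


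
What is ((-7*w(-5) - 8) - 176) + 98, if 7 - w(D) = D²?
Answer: 40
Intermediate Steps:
w(D) = 7 - D²
((-7*w(-5) - 8) - 176) + 98 = ((-7*(7 - 1*(-5)²) - 8) - 176) + 98 = ((-7*(7 - 1*25) - 8) - 176) + 98 = ((-7*(7 - 25) - 8) - 176) + 98 = ((-7*(-18) - 8) - 176) + 98 = ((126 - 8) - 176) + 98 = (118 - 176) + 98 = -58 + 98 = 40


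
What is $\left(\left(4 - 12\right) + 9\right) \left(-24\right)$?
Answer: $-24$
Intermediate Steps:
$\left(\left(4 - 12\right) + 9\right) \left(-24\right) = \left(-8 + 9\right) \left(-24\right) = 1 \left(-24\right) = -24$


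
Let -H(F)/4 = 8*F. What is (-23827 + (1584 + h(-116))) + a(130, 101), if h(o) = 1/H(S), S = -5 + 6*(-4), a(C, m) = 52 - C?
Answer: -20713887/928 ≈ -22321.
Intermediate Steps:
S = -29 (S = -5 - 24 = -29)
H(F) = -32*F
h(o) = 1/928 (h(o) = 1/(-32*(-29)) = 1/928)
(-23827 + (1584 + h(-116))) + a(130, 101) = (-23827 + (1584 + 1/928)) + (52 - 1*130) = (-23827 + 1469953/928) + (52 - 130) = -20641503/928 - 78 = -20713887/928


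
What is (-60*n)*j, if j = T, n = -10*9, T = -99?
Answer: -534600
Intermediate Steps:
n = -90
j = -99
(-60*n)*j = -60*(-90)*(-99) = 5400*(-99) = -534600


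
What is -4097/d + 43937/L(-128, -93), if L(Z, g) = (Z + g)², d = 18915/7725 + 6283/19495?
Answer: -401556508938989/271740969708 ≈ -1477.7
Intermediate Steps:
d = 5563788/2007985 (d = 18915*(1/7725) + 6283*(1/19495) = 1261/515 + 6283/19495 = 5563788/2007985 ≈ 2.7708)
-4097/d + 43937/L(-128, -93) = -4097/5563788/2007985 + 43937/((-128 - 93)²) = -4097*2007985/5563788 + 43937/((-221)²) = -8226714545/5563788 + 43937/48841 = -401556508938989/271740969708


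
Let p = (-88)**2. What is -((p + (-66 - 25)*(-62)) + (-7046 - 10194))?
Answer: 3854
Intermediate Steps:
p = 7744
-((p + (-66 - 25)*(-62)) + (-7046 - 10194)) = -((7744 + (-66 - 25)*(-62)) + (-7046 - 10194)) = -((7744 - 91*(-62)) - 17240) = -((7744 + 5642) - 17240) = -(13386 - 17240) = -1*(-3854) = 3854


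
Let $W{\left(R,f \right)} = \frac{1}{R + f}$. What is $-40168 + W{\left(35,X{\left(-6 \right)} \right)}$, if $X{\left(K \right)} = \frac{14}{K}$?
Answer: $- \frac{3936461}{98} \approx -40168.0$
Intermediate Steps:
$-40168 + W{\left(35,X{\left(-6 \right)} \right)} = -40168 + \frac{1}{35 + \frac{14}{-6}} = -40168 + \frac{1}{35 + 14 \left(- \frac{1}{6}\right)} = -40168 + \frac{1}{35 - \frac{7}{3}} = -40168 + \frac{1}{\frac{98}{3}} = -40168 + \frac{3}{98} = - \frac{3936461}{98}$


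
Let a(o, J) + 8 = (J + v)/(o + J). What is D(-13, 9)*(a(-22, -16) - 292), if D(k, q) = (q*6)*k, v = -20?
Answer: 3988764/19 ≈ 2.0994e+5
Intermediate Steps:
a(o, J) = -8 + (-20 + J)/(J + o) (a(o, J) = -8 + (J - 20)/(o + J) = -8 + (-20 + J)/(J + o))
D(k, q) = 6*k*q (D(k, q) = (6*q)*k = 6*k*q)
D(-13, 9)*(a(-22, -16) - 292) = (6*(-13)*9)*((-20 - 8*(-22) - 7*(-16))/(-16 - 22) - 292) = -702*((-20 + 176 + 112)/(-38) - 292) = -702*(-1/38*268 - 292) = -702*(-134/19 - 292) = -702*(-5682/19) = 3988764/19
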